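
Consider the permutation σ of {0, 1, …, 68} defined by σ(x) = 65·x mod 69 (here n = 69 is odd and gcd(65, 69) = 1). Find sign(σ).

Orbit of 5 under x↦65x: [5, 49, 11, 25, 38, 55, 56]… (length divides ord_69(65)).
5 cycles of lengths [22, 22, 22, 2, 1].
n − c = 69 − 5 = 64; sign = (−1)^64 = +1.
Zolotarev: (65|69) = +1, matching the cycle-count sign.

+1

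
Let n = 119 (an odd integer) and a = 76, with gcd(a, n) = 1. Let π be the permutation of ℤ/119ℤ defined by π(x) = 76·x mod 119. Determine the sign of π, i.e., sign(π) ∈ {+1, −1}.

Start at x=104: 104 → 50 → 111 → 106 → 83 → 1 → 76 → … (one orbit).
18 cycles of lengths [8, 8, 8, 8, 8, 8, 8, 8, 8, 8, 8, 8, 8, 8, 2, 2, 2, 1].
119 − 18 = 101 transpositions; sign(π) = (−1)^101 = -1.

-1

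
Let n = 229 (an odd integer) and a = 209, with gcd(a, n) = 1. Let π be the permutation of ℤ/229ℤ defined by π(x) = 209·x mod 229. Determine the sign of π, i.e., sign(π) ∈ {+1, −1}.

+1

Trace 60: π^k(60) = [60, 174, 184, 213, 91, 12, 218] for k=0..6.
3 cycles of lengths [114, 114, 1].
3 cycles on 229: each ℓ→(−1)^(ℓ−1), product (−1)^226 = +1.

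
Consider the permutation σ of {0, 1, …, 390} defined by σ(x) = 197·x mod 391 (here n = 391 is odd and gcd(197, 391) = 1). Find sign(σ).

Start at x=254: 254 → 381 → 376 → 173 → 64 → 96 → 144 → … (one orbit).
Cycle type of π: 176×2 + 16 + 11×2 + 1; total 6 cycles.
391 − 6 = 385 transpositions; sign(π) = (−1)^385 = -1.

-1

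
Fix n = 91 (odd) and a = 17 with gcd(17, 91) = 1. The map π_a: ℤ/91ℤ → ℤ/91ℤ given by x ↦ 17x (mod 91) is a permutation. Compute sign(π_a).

-1

Start at x=1: 1 → 17 → 16 → 90 → 74 → 75 → 1 (one orbit).
Cycle type of π: 6×15 + 1; total 16 cycles.
16 cycles on 91: each ℓ→(−1)^(ℓ−1), product (−1)^75 = -1.
Zolotarev: (17|91) = -1, matching the cycle-count sign.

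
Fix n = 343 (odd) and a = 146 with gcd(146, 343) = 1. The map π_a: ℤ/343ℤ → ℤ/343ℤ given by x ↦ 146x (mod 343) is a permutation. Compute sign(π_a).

-1

Orbit of 244 under x↦146x: [244, 295, 195, 1, 146, 50, 97]… (length divides ord_343(146)).
π_146 has 46 disjoint cycles with lengths [14, 14, 14, 14, 14, 14, 14, 14, 14, 14, 14, 14, 14, 14, 14, 14, 14, 14, 14, 14, 14, 2, 2, 2, 2, 2, 2, 2, 2, 2, 2, 2, 2, 2, 2, 2, 2, 2, 2, 2, 2, 2, 2, 2, 2, 1] on {0,…,342}.
Σ(ℓ_i−1) = 343−46 = 297; sign = (−1)^297 = -1.
(146|343)_J = -1 (Zolotarev's lemma cross-check).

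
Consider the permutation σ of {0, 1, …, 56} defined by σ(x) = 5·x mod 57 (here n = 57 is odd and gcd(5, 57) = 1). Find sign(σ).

Start at x=23: 23 → 1 → 5 → 25 → 11 → 55 → 47 → … (one orbit).
The orbit structure of x ↦ 5x mod 57: 6 orbits of sizes [18, 18, 9, 9, 2, 1].
n − c = 57 − 6 = 51; sign = (−1)^51 = -1.

-1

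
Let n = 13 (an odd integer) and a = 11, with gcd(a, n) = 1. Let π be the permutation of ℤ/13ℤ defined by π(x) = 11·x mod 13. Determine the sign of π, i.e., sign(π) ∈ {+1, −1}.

Orbit of 3 under x↦11x: [3, 7, 12, 2, 9, 8, 10]… (length divides ord_13(11)).
Cycle type of π: 12 + 1; total 2 cycles.
Σ(ℓ_i−1) = 13−2 = 11; sign = (−1)^11 = -1.

-1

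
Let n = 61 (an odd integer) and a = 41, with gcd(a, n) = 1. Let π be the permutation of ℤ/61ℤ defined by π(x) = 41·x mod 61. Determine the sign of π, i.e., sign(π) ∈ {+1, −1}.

Start at x=1: 1 → 41 → 34 → 52 → 58 → 60 → 20 → … (one orbit).
Decompose π into cycles: lengths [10, 10, 10, 10, 10, 10, 1] (7 cycles, including the fixed point 0).
sign(π) = (−1)^{n − #cycles} = (−1)^{61−7} = (−1)^54 = +1.
Check: (41/61) = +1 by Zolotarev.

+1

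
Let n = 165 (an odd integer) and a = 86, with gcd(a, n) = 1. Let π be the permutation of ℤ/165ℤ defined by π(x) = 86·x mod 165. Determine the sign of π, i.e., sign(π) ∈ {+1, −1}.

-1

Orbit of 1 under x↦86x: [1, 86, 136, 146, 16, 56, 31]… (length divides ord_165(86)).
The orbit structure of x ↦ 86x mod 165: 30 orbits of sizes [10, 10, 10, 10, 10, 10, 10, 10, 10, 10, 5, 5, 5, 5, 5, 5, 5, 5, 5, 5, 2, 2, 2, 2, 2, 1, 1, 1, 1, 1].
165 − 30 = 135 transpositions; sign(π) = (−1)^135 = -1.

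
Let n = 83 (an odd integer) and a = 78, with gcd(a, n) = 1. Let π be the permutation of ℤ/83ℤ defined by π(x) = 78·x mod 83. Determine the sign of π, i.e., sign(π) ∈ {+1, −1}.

Orbit of 48 under x↦78x: [48, 9, 38, 59, 37, 64, 12]… (length divides ord_83(78)).
3 cycles of lengths [41, 41, 1].
sign(π) = (−1)^{n − #cycles} = (−1)^{83−3} = (−1)^80 = +1.

+1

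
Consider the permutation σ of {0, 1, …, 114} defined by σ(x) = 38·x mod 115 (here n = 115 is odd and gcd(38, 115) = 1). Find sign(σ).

Orbit of 41 under x↦38x: [41, 63, 94, 7, 36, 103, 4]… (length divides ord_115(38)).
The orbit structure of x ↦ 38x mod 115: 5 orbits of sizes [44, 44, 22, 4, 1].
Σ(ℓ_i−1) = 115−5 = 110; sign = (−1)^110 = +1.
The Jacobi symbol (38|115) = +1 (Zolotarev) agrees.

+1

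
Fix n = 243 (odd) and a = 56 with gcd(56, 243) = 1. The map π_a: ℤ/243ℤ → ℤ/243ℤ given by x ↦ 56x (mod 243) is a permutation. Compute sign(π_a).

-1

Orbit of 65 under x↦56x: [65, 238, 206, 115, 122, 28, 110]… (length divides ord_243(56)).
Cycle type of π: 162 + 54 + 18 + 6 + 2 + 1; total 6 cycles.
6 cycles on 243: each ℓ→(−1)^(ℓ−1), product (−1)^237 = -1.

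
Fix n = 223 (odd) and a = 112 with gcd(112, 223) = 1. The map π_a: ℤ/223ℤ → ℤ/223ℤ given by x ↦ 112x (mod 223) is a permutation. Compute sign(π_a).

+1

Orbit of 28 under x↦112x: [28, 14, 7, 115, 169, 196, 98]… (length divides ord_223(112)).
Cycle type of π: 37×6 + 1; total 7 cycles.
n − c = 223 − 7 = 216; sign = (−1)^216 = +1.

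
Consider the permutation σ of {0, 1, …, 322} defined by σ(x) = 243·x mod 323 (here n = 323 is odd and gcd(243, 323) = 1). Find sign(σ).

+1

Orbit of 315 under x↦243x: [315, 317, 157, 37, 270, 41, 273]… (length divides ord_323(243)).
π_243 has 5 disjoint cycles with lengths [144, 144, 18, 16, 1] on {0,…,322}.
With 5 cycles on 323 points, sign = (−1)^{323−5} = +1.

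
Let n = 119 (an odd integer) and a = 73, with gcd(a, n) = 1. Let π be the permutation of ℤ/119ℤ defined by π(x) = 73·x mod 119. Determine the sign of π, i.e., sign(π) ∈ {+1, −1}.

Orbit of 73 under x↦73x: [73, 93, 6, 81, 82, 36, 10]… (length divides ord_119(73)).
The orbit structure of x ↦ 73x mod 119: 5 orbits of sizes [48, 48, 16, 6, 1].
n − c = 119 − 5 = 114; sign = (−1)^114 = +1.

+1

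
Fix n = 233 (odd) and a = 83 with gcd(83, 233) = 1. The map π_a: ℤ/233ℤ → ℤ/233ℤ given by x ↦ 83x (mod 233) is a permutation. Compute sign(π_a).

-1

Orbit of 113 under x↦83x: [113, 59, 4, 99, 62, 20, 29]… (length divides ord_233(83)).
Cycle type of π: 232 + 1; total 2 cycles.
n − c = 233 − 2 = 231; sign = (−1)^231 = -1.
Zolotarev: (83|233) = -1, matching the cycle-count sign.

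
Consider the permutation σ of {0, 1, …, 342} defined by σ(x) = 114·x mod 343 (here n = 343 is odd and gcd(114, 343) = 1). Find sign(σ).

+1

Trace 158: π^k(158) = [158, 176, 170, 172, 57, 324, 235] for k=0..6.
Decompose π into cycles: lengths [147, 147, 21, 21, 3, 3, 1] (7 cycles, including the fixed point 0).
n − c = 343 − 7 = 336; sign = (−1)^336 = +1.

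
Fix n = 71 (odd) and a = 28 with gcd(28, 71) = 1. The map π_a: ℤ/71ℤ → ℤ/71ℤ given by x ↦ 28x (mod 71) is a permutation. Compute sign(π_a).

Orbit of 9 under x↦28x: [9, 39, 27, 46, 10, 67, 30]… (length divides ord_71(28)).
Cycle type of π: 70 + 1; total 2 cycles.
Σ(ℓ_i−1) = 71−2 = 69; sign = (−1)^69 = -1.
The Jacobi symbol (28|71) = -1 (Zolotarev) agrees.

-1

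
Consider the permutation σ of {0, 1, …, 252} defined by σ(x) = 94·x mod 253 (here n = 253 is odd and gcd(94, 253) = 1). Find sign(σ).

Orbit of 81 under x↦94x: [81, 24, 232, 50, 146, 62, 9]… (length divides ord_253(94)).
The orbit structure of x ↦ 94x mod 253: 6 orbits of sizes [110, 110, 11, 11, 10, 1].
n − c = 253 − 6 = 247; sign = (−1)^247 = -1.
(94|253)_J = -1 (Zolotarev's lemma cross-check).

-1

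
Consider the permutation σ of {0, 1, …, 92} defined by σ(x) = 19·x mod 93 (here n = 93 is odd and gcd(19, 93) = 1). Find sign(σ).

+1

Start at x=70: 70 → 28 → 67 → 64 → 7 → 40 → 16 → … (one orbit).
π_19 has 9 disjoint cycles with lengths [15, 15, 15, 15, 15, 15, 1, 1, 1] on {0,…,92}.
Σ(ℓ_i−1) = 93−9 = 84; sign = (−1)^84 = +1.
Via Zolotarev, sign(π_{19}) = (19|93) = +1.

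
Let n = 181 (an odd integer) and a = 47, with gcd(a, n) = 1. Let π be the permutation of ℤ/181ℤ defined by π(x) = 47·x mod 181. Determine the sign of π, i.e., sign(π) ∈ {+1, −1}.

-1

Orbit of 151 under x↦47x: [151, 38, 157, 139, 17, 75, 86]… (length divides ord_181(47)).
Cycle lengths of π_47 on ℤ/181ℤ: [180, 1]; 2 cycles in total.
Σ(ℓ_i−1) = 181−2 = 179; sign = (−1)^179 = -1.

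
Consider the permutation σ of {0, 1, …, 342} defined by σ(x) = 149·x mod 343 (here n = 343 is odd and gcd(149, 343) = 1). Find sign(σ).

+1

Start at x=37: 37 → 25 → 295 → 51 → 53 → 8 → 163 → … (one orbit).
Cycle type of π: 147×2 + 21×2 + 3×2 + 1; total 7 cycles.
343 − 7 = 336 transpositions; sign(π) = (−1)^336 = +1.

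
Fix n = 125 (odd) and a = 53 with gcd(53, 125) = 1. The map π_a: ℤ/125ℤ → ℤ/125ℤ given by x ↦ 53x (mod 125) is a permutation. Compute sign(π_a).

Trace 12: π^k(12) = [12, 11, 83, 24, 22, 41, 48] for k=0..6.
Cycle lengths of π_53 on ℤ/125ℤ: [100, 20, 4, 1]; 4 cycles in total.
With 4 cycles on 125 points, sign = (−1)^{125−4} = -1.

-1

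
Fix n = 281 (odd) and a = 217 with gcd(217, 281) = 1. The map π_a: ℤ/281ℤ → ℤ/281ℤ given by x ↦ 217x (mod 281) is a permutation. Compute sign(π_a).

Start at x=63: 63 → 183 → 90 → 141 → 249 → 81 → 155 → … (one orbit).
π_217 has 5 disjoint cycles with lengths [70, 70, 70, 70, 1] on {0,…,280}.
Σ(ℓ_i−1) = 281−5 = 276; sign = (−1)^276 = +1.
Via Zolotarev, sign(π_{217}) = (217|281) = +1.

+1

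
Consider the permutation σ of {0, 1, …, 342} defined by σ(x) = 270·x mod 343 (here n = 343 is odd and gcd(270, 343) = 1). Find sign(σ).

Start at x=312: 312 → 205 → 127 → 333 → 44 → 218 → 207 → … (one orbit).
Cycle type of π: 147×2 + 21×2 + 3×2 + 1; total 7 cycles.
n − c = 343 − 7 = 336; sign = (−1)^336 = +1.
Via Zolotarev, sign(π_{270}) = (270|343) = +1.

+1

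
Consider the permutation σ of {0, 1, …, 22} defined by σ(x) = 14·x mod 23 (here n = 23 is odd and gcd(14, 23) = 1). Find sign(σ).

Orbit of 3 under x↦14x: [3, 19, 13, 21, 18, 22, 9]… (length divides ord_23(14)).
Cycle type of π: 22 + 1; total 2 cycles.
23 − 2 = 21 transpositions; sign(π) = (−1)^21 = -1.
Zolotarev: (14|23) = -1, matching the cycle-count sign.

-1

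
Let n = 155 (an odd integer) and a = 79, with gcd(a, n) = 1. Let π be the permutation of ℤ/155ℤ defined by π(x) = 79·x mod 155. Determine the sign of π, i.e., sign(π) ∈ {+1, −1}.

-1

Trace 29: π^k(29) = [29, 121, 104, 1, 79, 41, 139] for k=0..6.
The orbit structure of x ↦ 79x mod 155: 8 orbits of sizes [30, 30, 30, 30, 30, 2, 2, 1].
Σ(ℓ_i−1) = 155−8 = 147; sign = (−1)^147 = -1.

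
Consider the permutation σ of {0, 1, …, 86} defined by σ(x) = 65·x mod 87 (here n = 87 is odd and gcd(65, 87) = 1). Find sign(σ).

-1

Trace 49: π^k(49) = [49, 53, 52, 74, 25, 59, 7] for k=0..6.
10 cycles of lengths [14, 14, 14, 14, 7, 7, 7, 7, 2, 1].
n − c = 87 − 10 = 77; sign = (−1)^77 = -1.
Via Zolotarev, sign(π_{65}) = (65|87) = -1.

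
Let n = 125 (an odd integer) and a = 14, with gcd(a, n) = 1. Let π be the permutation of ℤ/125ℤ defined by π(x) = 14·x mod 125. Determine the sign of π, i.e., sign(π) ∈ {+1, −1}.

+1

Trace 9: π^k(9) = [9, 1, 14, 71, 119, 41, 74] for k=0..6.
π_14 has 7 disjoint cycles with lengths [50, 50, 10, 10, 2, 2, 1] on {0,…,124}.
7 cycles on 125: each ℓ→(−1)^(ℓ−1), product (−1)^118 = +1.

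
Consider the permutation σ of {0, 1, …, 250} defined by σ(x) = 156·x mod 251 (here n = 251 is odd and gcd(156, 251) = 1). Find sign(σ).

+1

Trace 36: π^k(36) = [36, 94, 106, 221, 89, 79, 25] for k=0..6.
3 cycles of lengths [125, 125, 1].
sign(π) = (−1)^{n − #cycles} = (−1)^{251−3} = (−1)^248 = +1.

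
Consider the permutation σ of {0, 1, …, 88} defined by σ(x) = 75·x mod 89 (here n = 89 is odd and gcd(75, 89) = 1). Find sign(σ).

-1

Start at x=57: 57 → 3 → 47 → 54 → 45 → 82 → 9 → … (one orbit).
2 cycles of lengths [88, 1].
89 − 2 = 87 transpositions; sign(π) = (−1)^87 = -1.
The Jacobi symbol (75|89) = -1 (Zolotarev) agrees.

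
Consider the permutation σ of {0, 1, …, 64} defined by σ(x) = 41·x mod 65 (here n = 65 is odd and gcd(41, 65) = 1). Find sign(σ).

-1

Start at x=36: 36 → 46 → 1 → 41 → 56 → 21 → 16 → … (one orbit).
The orbit structure of x ↦ 41x mod 65: 10 orbits of sizes [12, 12, 12, 12, 12, 1, 1, 1, 1, 1].
Σ(ℓ_i−1) = 65−10 = 55; sign = (−1)^55 = -1.
(41|65)_J = -1 (Zolotarev's lemma cross-check).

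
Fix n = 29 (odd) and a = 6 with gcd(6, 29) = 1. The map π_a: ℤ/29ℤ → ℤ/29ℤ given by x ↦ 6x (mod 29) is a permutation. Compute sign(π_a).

Orbit of 25 under x↦6x: [25, 5, 1, 6, 7, 13, 20]… (length divides ord_29(6)).
Decompose π into cycles: lengths [14, 14, 1] (3 cycles, including the fixed point 0).
29 − 3 = 26 transpositions; sign(π) = (−1)^26 = +1.
The Jacobi symbol (6|29) = +1 (Zolotarev) agrees.

+1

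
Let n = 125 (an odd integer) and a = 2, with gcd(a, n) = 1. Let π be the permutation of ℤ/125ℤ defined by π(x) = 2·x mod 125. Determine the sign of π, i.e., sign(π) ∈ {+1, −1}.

-1

Trace 72: π^k(72) = [72, 19, 38, 76, 27, 54, 108] for k=0..6.
The orbit structure of x ↦ 2x mod 125: 4 orbits of sizes [100, 20, 4, 1].
sign(π) = (−1)^{n − #cycles} = (−1)^{125−4} = (−1)^121 = -1.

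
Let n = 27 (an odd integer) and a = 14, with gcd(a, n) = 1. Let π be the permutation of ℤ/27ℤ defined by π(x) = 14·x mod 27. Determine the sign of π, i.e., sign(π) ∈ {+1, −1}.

Trace 16: π^k(16) = [16, 8, 4, 2, 1, 14, 7] for k=0..6.
Cycle lengths of π_14 on ℤ/27ℤ: [18, 6, 2, 1]; 4 cycles in total.
4 cycles on 27: each ℓ→(−1)^(ℓ−1), product (−1)^23 = -1.
The Jacobi symbol (14|27) = -1 (Zolotarev) agrees.

-1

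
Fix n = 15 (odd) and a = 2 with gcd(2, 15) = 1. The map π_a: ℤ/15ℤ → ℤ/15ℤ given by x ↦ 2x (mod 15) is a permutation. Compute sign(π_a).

+1

Trace 8: π^k(8) = [8, 1, 2, 4] for k=0..3.
Cycle lengths of π_2 on ℤ/15ℤ: [4, 4, 4, 2, 1]; 5 cycles in total.
Σ(ℓ_i−1) = 15−5 = 10; sign = (−1)^10 = +1.
Via Zolotarev, sign(π_{2}) = (2|15) = +1.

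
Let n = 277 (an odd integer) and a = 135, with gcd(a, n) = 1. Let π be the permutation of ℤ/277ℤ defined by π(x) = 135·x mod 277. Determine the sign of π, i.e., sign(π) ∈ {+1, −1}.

Trace 120: π^k(120) = [120, 134, 85, 118, 141, 199, 273] for k=0..6.
π_135 has 2 disjoint cycles with lengths [276, 1] on {0,…,276}.
n − c = 277 − 2 = 275; sign = (−1)^275 = -1.
Via Zolotarev, sign(π_{135}) = (135|277) = -1.

-1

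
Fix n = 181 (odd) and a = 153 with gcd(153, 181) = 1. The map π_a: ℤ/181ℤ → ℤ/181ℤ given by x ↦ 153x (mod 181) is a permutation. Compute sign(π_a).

Trace 131: π^k(131) = [131, 133, 77, 16, 95, 55, 89] for k=0..6.
Decompose π into cycles: lengths [180, 1] (2 cycles, including the fixed point 0).
Σ(ℓ_i−1) = 181−2 = 179; sign = (−1)^179 = -1.
Check: (153/181) = -1 by Zolotarev.

-1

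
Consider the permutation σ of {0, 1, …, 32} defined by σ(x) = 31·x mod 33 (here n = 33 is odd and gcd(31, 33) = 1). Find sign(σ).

+1

Trace 31: π^k(31) = [31, 4, 25, 16, 1] for k=0..4.
Cycle lengths of π_31 on ℤ/33ℤ: [5, 5, 5, 5, 5, 5, 1, 1, 1]; 9 cycles in total.
n − c = 33 − 9 = 24; sign = (−1)^24 = +1.
(31|33)_J = +1 (Zolotarev's lemma cross-check).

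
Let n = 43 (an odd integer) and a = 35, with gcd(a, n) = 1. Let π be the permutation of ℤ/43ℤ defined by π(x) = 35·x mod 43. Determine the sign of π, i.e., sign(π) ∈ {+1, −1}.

+1

Trace 41: π^k(41) = [41, 16, 1, 35, 21, 4, 11] for k=0..6.
π_35 has 7 disjoint cycles with lengths [7, 7, 7, 7, 7, 7, 1] on {0,…,42}.
Σ(ℓ_i−1) = 43−7 = 36; sign = (−1)^36 = +1.
Check: (35/43) = +1 by Zolotarev.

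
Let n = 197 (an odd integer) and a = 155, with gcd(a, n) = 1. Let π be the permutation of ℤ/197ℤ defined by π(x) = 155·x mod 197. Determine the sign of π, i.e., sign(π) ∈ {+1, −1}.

+1

Trace 114: π^k(114) = [114, 137, 156, 146, 172, 65, 28] for k=0..6.
π_155 has 3 disjoint cycles with lengths [98, 98, 1] on {0,…,196}.
Σ(ℓ_i−1) = 197−3 = 194; sign = (−1)^194 = +1.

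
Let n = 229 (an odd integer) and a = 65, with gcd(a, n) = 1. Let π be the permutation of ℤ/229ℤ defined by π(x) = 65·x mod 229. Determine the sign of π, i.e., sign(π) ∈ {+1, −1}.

-1

Orbit of 157 under x↦65x: [157, 129, 141, 5, 96, 57, 41]… (length divides ord_229(65)).
The orbit structure of x ↦ 65x mod 229: 2 orbits of sizes [228, 1].
With 2 cycles on 229 points, sign = (−1)^{229−2} = -1.
(65|229)_J = -1 (Zolotarev's lemma cross-check).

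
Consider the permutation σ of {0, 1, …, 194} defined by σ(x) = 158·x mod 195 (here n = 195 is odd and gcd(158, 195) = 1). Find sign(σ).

-1

Orbit of 64 under x↦158x: [64, 167, 61, 83, 49, 137, 1]… (length divides ord_195(158)).
Cycle lengths of π_158 on ℤ/195ℤ: [12, 12, 12, 12, 12, 12, 12, 12, 12, 12, 12, 12, 12, 12, 12, 4, 4, 4, 2, 1]; 20 cycles in total.
n − c = 195 − 20 = 175; sign = (−1)^175 = -1.
Check: (158/195) = -1 by Zolotarev.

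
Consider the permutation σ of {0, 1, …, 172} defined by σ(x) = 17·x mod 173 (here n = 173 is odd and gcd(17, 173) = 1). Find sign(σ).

Trace 82: π^k(82) = [82, 10, 170, 122, 171, 139, 114] for k=0..6.
Cycle type of π: 172 + 1; total 2 cycles.
sign(π) = (−1)^{n − #cycles} = (−1)^{173−2} = (−1)^171 = -1.

-1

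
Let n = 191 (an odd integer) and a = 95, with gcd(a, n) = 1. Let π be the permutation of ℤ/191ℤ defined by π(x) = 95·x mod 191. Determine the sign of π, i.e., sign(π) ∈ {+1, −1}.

-1

Start at x=98: 98 → 142 → 120 → 131 → 30 → 176 → 103 → … (one orbit).
The orbit structure of x ↦ 95x mod 191: 2 orbits of sizes [190, 1].
2 cycles on 191: each ℓ→(−1)^(ℓ−1), product (−1)^189 = -1.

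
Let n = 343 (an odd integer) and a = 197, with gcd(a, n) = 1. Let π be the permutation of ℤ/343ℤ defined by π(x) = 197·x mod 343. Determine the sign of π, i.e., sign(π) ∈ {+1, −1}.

Orbit of 197 under x↦197x: [197, 50, 246, 99, 295, 148, 1]… (length divides ord_343(197)).
π_197 has 91 disjoint cycles with lengths [7, 7, 7, 7, 7, 7, 7, 7, 7, 7, 7, 7, 7, 7, 7, 7, 7, 7, 7, 7, 7, 7, 7, 7, 7, 7, 7, 7, 7, 7, 7, 7, 7, 7, 7, 7, 7, 7, 7, 7, 7, 7, 1, 1, 1, 1, 1, 1, 1, 1, 1, 1, 1, 1, 1, 1, 1, 1, 1, 1, 1, 1, 1, 1, 1, 1, 1, 1, 1, 1, 1, 1, 1, 1, 1, 1, 1, 1, 1, 1, 1, 1, 1, 1, 1, 1, 1, 1, 1, 1, 1] on {0,…,342}.
Σ(ℓ_i−1) = 343−91 = 252; sign = (−1)^252 = +1.
The Jacobi symbol (197|343) = +1 (Zolotarev) agrees.

+1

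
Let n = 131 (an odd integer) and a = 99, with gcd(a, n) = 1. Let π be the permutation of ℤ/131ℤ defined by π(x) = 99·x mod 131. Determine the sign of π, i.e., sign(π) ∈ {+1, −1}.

Orbit of 99 under x↦99x: [99, 107, 113, 52, 39, 62, 112]… (length divides ord_131(99)).
11 cycles of lengths [13, 13, 13, 13, 13, 13, 13, 13, 13, 13, 1].
n − c = 131 − 11 = 120; sign = (−1)^120 = +1.
The Jacobi symbol (99|131) = +1 (Zolotarev) agrees.

+1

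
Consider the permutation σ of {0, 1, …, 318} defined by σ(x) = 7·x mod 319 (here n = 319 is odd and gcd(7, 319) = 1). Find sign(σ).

-1

Start at x=284: 284 → 74 → 199 → 117 → 181 → 310 → 256 → … (one orbit).
Cycle type of π: 70×4 + 10 + 7×4 + 1; total 10 cycles.
Σ(ℓ_i−1) = 319−10 = 309; sign = (−1)^309 = -1.
Zolotarev: (7|319) = -1, matching the cycle-count sign.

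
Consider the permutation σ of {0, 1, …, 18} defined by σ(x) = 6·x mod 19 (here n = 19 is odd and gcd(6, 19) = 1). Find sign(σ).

Trace 9: π^k(9) = [9, 16, 1, 6, 17, 7, 4] for k=0..6.
π_6 has 3 disjoint cycles with lengths [9, 9, 1] on {0,…,18}.
With 3 cycles on 19 points, sign = (−1)^{19−3} = +1.
Check: (6/19) = +1 by Zolotarev.

+1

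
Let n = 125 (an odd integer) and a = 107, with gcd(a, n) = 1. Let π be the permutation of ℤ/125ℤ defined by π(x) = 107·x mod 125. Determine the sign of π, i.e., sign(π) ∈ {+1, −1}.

-1

Orbit of 82 under x↦107x: [82, 24, 68, 26, 32, 49, 118]… (length divides ord_125(107)).
The orbit structure of x ↦ 107x mod 125: 12 orbits of sizes [20, 20, 20, 20, 20, 4, 4, 4, 4, 4, 4, 1].
Σ(ℓ_i−1) = 125−12 = 113; sign = (−1)^113 = -1.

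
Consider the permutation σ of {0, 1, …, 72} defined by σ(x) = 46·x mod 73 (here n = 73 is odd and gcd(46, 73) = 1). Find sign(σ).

+1

Trace 72: π^k(72) = [72, 27, 1, 46] for k=0..3.
19 cycles of lengths [4, 4, 4, 4, 4, 4, 4, 4, 4, 4, 4, 4, 4, 4, 4, 4, 4, 4, 1].
Σ(ℓ_i−1) = 73−19 = 54; sign = (−1)^54 = +1.
Zolotarev: (46|73) = +1, matching the cycle-count sign.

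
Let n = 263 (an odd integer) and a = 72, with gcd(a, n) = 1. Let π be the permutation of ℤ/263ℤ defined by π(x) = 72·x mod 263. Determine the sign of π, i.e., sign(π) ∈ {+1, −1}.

+1

Trace 138: π^k(138) = [138, 205, 32, 200, 198, 54, 206] for k=0..6.
Cycle type of π: 131×2 + 1; total 3 cycles.
n − c = 263 − 3 = 260; sign = (−1)^260 = +1.
The Jacobi symbol (72|263) = +1 (Zolotarev) agrees.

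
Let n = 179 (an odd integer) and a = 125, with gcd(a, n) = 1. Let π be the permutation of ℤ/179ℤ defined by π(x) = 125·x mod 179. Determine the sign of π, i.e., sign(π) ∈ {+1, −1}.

Start at x=81: 81 → 101 → 95 → 61 → 107 → 129 → 15 → … (one orbit).
Cycle type of π: 89×2 + 1; total 3 cycles.
179 − 3 = 176 transpositions; sign(π) = (−1)^176 = +1.
Via Zolotarev, sign(π_{125}) = (125|179) = +1.

+1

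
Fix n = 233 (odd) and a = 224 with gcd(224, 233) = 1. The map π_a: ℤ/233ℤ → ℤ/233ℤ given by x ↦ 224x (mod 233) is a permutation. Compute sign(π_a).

Trace 46: π^k(46) = [46, 52, 231, 18, 71, 60, 159] for k=0..6.
The orbit structure of x ↦ 224x mod 233: 3 orbits of sizes [116, 116, 1].
3 cycles on 233: each ℓ→(−1)^(ℓ−1), product (−1)^230 = +1.
Via Zolotarev, sign(π_{224}) = (224|233) = +1.

+1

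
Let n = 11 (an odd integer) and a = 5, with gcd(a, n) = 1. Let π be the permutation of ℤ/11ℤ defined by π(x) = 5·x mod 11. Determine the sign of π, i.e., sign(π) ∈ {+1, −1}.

Orbit of 1 under x↦5x: [1, 5, 3, 4, 9]… (length divides ord_11(5)).
Decompose π into cycles: lengths [5, 5, 1] (3 cycles, including the fixed point 0).
Σ(ℓ_i−1) = 11−3 = 8; sign = (−1)^8 = +1.
The Jacobi symbol (5|11) = +1 (Zolotarev) agrees.

+1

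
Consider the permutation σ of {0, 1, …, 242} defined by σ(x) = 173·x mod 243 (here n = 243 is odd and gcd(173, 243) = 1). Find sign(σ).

-1

Start at x=11: 11 → 202 → 197 → 61 → 104 → 10 → 29 → … (one orbit).
Cycle lengths of π_173 on ℤ/243ℤ: [162, 54, 18, 6, 2, 1]; 6 cycles in total.
Σ(ℓ_i−1) = 243−6 = 237; sign = (−1)^237 = -1.
Zolotarev: (173|243) = -1, matching the cycle-count sign.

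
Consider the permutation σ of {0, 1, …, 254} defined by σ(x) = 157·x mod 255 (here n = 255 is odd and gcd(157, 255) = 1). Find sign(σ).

-1

Trace 13: π^k(13) = [13, 1, 157, 169] for k=0..3.
66 cycles of lengths [4, 4, 4, 4, 4, 4, 4, 4, 4, 4, 4, 4, 4, 4, 4, 4, 4, 4, 4, 4, 4, 4, 4, 4, 4, 4, 4, 4, 4, 4, 4, 4, 4, 4, 4, 4, 4, 4, 4, 4, 4, 4, 4, 4, 4, 4, 4, 4, 4, 4, 4, 4, 4, 4, 4, 4, 4, 4, 4, 4, 4, 4, 4, 1, 1, 1].
With 66 cycles on 255 points, sign = (−1)^{255−66} = -1.
Zolotarev: (157|255) = -1, matching the cycle-count sign.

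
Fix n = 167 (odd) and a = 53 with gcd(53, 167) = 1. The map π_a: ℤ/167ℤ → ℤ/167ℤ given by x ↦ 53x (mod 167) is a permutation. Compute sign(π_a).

-1

Orbit of 137 under x↦53x: [137, 80, 65, 105, 54, 23, 50]… (length divides ord_167(53)).
Decompose π into cycles: lengths [166, 1] (2 cycles, including the fixed point 0).
With 2 cycles on 167 points, sign = (−1)^{167−2} = -1.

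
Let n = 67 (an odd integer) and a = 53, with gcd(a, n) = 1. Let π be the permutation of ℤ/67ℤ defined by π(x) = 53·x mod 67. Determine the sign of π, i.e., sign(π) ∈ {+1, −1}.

-1

Orbit of 5 under x↦53x: [5, 64, 42, 15, 58, 59, 45]… (length divides ord_67(53)).
Cycle type of π: 22×3 + 1; total 4 cycles.
n − c = 67 − 4 = 63; sign = (−1)^63 = -1.
Check: (53/67) = -1 by Zolotarev.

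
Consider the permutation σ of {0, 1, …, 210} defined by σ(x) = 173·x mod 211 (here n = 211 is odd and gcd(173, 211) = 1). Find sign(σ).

+1

Trace 144: π^k(144) = [144, 14, 101, 171, 43, 54, 58] for k=0..6.
Cycle lengths of π_173 on ℤ/211ℤ: [21, 21, 21, 21, 21, 21, 21, 21, 21, 21, 1]; 11 cycles in total.
Σ(ℓ_i−1) = 211−11 = 200; sign = (−1)^200 = +1.
Zolotarev: (173|211) = +1, matching the cycle-count sign.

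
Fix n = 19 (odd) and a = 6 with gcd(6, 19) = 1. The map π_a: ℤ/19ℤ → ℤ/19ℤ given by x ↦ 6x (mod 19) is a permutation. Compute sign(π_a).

+1

Trace 4: π^k(4) = [4, 5, 11, 9, 16, 1, 6] for k=0..6.
Decompose π into cycles: lengths [9, 9, 1] (3 cycles, including the fixed point 0).
n − c = 19 − 3 = 16; sign = (−1)^16 = +1.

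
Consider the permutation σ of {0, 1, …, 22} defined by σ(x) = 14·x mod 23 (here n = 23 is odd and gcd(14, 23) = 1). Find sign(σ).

Orbit of 20 under x↦14x: [20, 4, 10, 2, 5, 1, 14]… (length divides ord_23(14)).
Decompose π into cycles: lengths [22, 1] (2 cycles, including the fixed point 0).
Σ(ℓ_i−1) = 23−2 = 21; sign = (−1)^21 = -1.
Via Zolotarev, sign(π_{14}) = (14|23) = -1.

-1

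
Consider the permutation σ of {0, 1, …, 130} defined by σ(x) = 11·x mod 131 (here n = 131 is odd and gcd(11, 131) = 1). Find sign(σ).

+1

Orbit of 109 under x↦11x: [109, 20, 89, 62, 27, 35, 123]… (length divides ord_131(11)).
π_11 has 3 disjoint cycles with lengths [65, 65, 1] on {0,…,130}.
With 3 cycles on 131 points, sign = (−1)^{131−3} = +1.
Check: (11/131) = +1 by Zolotarev.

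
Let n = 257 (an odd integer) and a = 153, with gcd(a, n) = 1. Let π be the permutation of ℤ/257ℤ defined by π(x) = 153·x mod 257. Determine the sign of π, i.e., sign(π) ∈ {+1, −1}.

+1

Orbit of 236 under x↦153x: [236, 128, 52, 246, 116, 15, 239]… (length divides ord_257(153)).
Cycle type of π: 128×2 + 1; total 3 cycles.
257 − 3 = 254 transpositions; sign(π) = (−1)^254 = +1.
The Jacobi symbol (153|257) = +1 (Zolotarev) agrees.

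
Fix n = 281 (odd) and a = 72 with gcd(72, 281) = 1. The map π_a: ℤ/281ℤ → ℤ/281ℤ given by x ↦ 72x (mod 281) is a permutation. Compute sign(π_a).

+1

Orbit of 242 under x↦72x: [242, 2, 144, 252, 160, 280, 209]… (length divides ord_281(72)).
π_72 has 3 disjoint cycles with lengths [140, 140, 1] on {0,…,280}.
3 cycles on 281: each ℓ→(−1)^(ℓ−1), product (−1)^278 = +1.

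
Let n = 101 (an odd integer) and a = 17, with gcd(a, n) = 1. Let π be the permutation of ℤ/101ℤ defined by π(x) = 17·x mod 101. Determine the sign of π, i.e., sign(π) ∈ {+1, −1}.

Trace 65: π^k(65) = [65, 95, 100, 84, 14, 36, 6] for k=0..6.
The orbit structure of x ↦ 17x mod 101: 11 orbits of sizes [10, 10, 10, 10, 10, 10, 10, 10, 10, 10, 1].
11 cycles on 101: each ℓ→(−1)^(ℓ−1), product (−1)^90 = +1.
Via Zolotarev, sign(π_{17}) = (17|101) = +1.

+1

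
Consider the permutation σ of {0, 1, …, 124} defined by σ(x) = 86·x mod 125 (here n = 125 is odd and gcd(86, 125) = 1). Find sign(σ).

Orbit of 41 under x↦86x: [41, 26, 111, 46, 81, 91, 76]… (length divides ord_125(86)).
Cycle lengths of π_86 on ℤ/125ℤ: [25, 25, 25, 25, 5, 5, 5, 5, 1, 1, 1, 1, 1]; 13 cycles in total.
With 13 cycles on 125 points, sign = (−1)^{125−13} = +1.
Check: (86/125) = +1 by Zolotarev.

+1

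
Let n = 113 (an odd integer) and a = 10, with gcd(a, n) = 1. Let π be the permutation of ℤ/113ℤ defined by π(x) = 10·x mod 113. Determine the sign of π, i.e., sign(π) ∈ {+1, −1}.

Start at x=33: 33 → 104 → 23 → 4 → 40 → 61 → 45 → … (one orbit).
Decompose π into cycles: lengths [112, 1] (2 cycles, including the fixed point 0).
Σ(ℓ_i−1) = 113−2 = 111; sign = (−1)^111 = -1.
The Jacobi symbol (10|113) = -1 (Zolotarev) agrees.

-1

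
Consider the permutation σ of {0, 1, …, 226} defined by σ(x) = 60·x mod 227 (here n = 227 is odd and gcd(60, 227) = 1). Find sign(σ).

-1

Start at x=210: 210 → 115 → 90 → 179 → 71 → 174 → 225 → … (one orbit).
The orbit structure of x ↦ 60x mod 227: 2 orbits of sizes [226, 1].
With 2 cycles on 227 points, sign = (−1)^{227−2} = -1.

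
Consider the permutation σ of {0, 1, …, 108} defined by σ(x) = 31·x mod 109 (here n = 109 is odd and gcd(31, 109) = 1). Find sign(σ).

Trace 46: π^k(46) = [46, 9, 61, 38, 88, 3, 93] for k=0..6.
Decompose π into cycles: lengths [54, 54, 1] (3 cycles, including the fixed point 0).
109 − 3 = 106 transpositions; sign(π) = (−1)^106 = +1.
Check: (31/109) = +1 by Zolotarev.

+1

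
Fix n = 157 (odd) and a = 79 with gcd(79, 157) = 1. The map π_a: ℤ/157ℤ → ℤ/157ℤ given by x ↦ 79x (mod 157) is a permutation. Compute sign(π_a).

Start at x=46: 46 → 23 → 90 → 45 → 101 → 129 → 143 → … (one orbit).
4 cycles of lengths [52, 52, 52, 1].
Σ(ℓ_i−1) = 157−4 = 153; sign = (−1)^153 = -1.
The Jacobi symbol (79|157) = -1 (Zolotarev) agrees.

-1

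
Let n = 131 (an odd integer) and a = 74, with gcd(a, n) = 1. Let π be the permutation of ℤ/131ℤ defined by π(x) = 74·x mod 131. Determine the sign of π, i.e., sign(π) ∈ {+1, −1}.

Trace 48: π^k(48) = [48, 15, 62, 3, 91, 53, 123] for k=0..6.
Cycle lengths of π_74 on ℤ/131ℤ: [65, 65, 1]; 3 cycles in total.
With 3 cycles on 131 points, sign = (−1)^{131−3} = +1.

+1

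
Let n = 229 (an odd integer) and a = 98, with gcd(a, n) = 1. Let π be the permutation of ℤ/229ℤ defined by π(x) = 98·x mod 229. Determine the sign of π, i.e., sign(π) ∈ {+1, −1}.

Trace 84: π^k(84) = [84, 217, 198, 168, 205, 167, 107] for k=0..6.
Decompose π into cycles: lengths [228, 1] (2 cycles, including the fixed point 0).
2 cycles on 229: each ℓ→(−1)^(ℓ−1), product (−1)^227 = -1.
Check: (98/229) = -1 by Zolotarev.

-1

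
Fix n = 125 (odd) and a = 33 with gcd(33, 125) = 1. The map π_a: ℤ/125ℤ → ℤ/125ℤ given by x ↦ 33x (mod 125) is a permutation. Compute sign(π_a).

-1

Orbit of 14 under x↦33x: [14, 87, 121, 118, 19, 2, 66]… (length divides ord_125(33)).
Cycle type of π: 100 + 20 + 4 + 1; total 4 cycles.
n − c = 125 − 4 = 121; sign = (−1)^121 = -1.
Via Zolotarev, sign(π_{33}) = (33|125) = -1.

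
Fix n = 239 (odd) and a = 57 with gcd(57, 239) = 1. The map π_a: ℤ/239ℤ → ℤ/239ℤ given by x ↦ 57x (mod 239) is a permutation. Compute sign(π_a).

Start at x=87: 87 → 179 → 165 → 84 → 8 → 217 → 180 → … (one orbit).
Decompose π into cycles: lengths [238, 1] (2 cycles, including the fixed point 0).
2 cycles on 239: each ℓ→(−1)^(ℓ−1), product (−1)^237 = -1.
(57|239)_J = -1 (Zolotarev's lemma cross-check).

-1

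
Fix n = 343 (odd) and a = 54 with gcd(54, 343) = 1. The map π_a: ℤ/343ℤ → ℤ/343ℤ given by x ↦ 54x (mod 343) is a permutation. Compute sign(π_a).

Start at x=45: 45 → 29 → 194 → 186 → 97 → 93 → 220 → … (one orbit).
Decompose π into cycles: lengths [294, 42, 6, 1] (4 cycles, including the fixed point 0).
n − c = 343 − 4 = 339; sign = (−1)^339 = -1.

-1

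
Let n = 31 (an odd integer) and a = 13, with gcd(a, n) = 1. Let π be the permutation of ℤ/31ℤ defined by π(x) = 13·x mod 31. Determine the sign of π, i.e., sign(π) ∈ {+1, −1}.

-1

Trace 2: π^k(2) = [2, 26, 28, 23, 20, 12, 1] for k=0..6.
Cycle lengths of π_13 on ℤ/31ℤ: [30, 1]; 2 cycles in total.
2 cycles on 31: each ℓ→(−1)^(ℓ−1), product (−1)^29 = -1.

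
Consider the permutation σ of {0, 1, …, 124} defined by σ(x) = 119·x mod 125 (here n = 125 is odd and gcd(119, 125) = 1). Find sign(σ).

Trace 59: π^k(59) = [59, 21, 124, 6, 89, 91, 79] for k=0..6.
Decompose π into cycles: lengths [50, 50, 10, 10, 2, 2, 1] (7 cycles, including the fixed point 0).
n − c = 125 − 7 = 118; sign = (−1)^118 = +1.
(119|125)_J = +1 (Zolotarev's lemma cross-check).

+1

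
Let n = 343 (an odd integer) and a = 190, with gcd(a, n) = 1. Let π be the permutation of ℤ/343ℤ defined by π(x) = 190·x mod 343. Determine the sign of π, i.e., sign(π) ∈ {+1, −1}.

Trace 71: π^k(71) = [71, 113, 204, 1, 190, 85, 29] for k=0..6.
Decompose π into cycles: lengths [49, 49, 49, 49, 49, 49, 7, 7, 7, 7, 7, 7, 1, 1, 1, 1, 1, 1, 1] (19 cycles, including the fixed point 0).
sign(π) = (−1)^{n − #cycles} = (−1)^{343−19} = (−1)^324 = +1.

+1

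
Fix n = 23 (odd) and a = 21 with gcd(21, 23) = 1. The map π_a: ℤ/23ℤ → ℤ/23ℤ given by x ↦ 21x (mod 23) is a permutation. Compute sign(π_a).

-1

Orbit of 10 under x↦21x: [10, 3, 17, 12, 22, 2, 19]… (length divides ord_23(21)).
2 cycles of lengths [22, 1].
23 − 2 = 21 transpositions; sign(π) = (−1)^21 = -1.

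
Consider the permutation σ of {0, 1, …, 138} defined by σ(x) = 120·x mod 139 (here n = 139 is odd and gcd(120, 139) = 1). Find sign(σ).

Start at x=63: 63 → 54 → 86 → 34 → 49 → 42 → 36 → … (one orbit).
Decompose π into cycles: lengths [69, 69, 1] (3 cycles, including the fixed point 0).
n − c = 139 − 3 = 136; sign = (−1)^136 = +1.

+1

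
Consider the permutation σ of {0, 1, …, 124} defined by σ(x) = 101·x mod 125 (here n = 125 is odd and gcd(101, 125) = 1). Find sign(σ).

+1

Trace 76: π^k(76) = [76, 51, 26, 1, 101] for k=0..4.
Cycle lengths of π_101 on ℤ/125ℤ: [5, 5, 5, 5, 5, 5, 5, 5, 5, 5, 5, 5, 5, 5, 5, 5, 5, 5, 5, 5, 1, 1, 1, 1, 1, 1, 1, 1, 1, 1, 1, 1, 1, 1, 1, 1, 1, 1, 1, 1, 1, 1, 1, 1, 1]; 45 cycles in total.
Σ(ℓ_i−1) = 125−45 = 80; sign = (−1)^80 = +1.
Check: (101/125) = +1 by Zolotarev.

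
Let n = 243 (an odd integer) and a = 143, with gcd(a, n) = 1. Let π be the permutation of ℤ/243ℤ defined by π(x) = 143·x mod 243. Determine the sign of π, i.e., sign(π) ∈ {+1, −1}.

Trace 107: π^k(107) = [107, 235, 71, 190, 197, 226, 242] for k=0..6.
14 cycles of lengths [54, 54, 54, 18, 18, 18, 6, 6, 6, 2, 2, 2, 2, 1].
n − c = 243 − 14 = 229; sign = (−1)^229 = -1.
The Jacobi symbol (143|243) = -1 (Zolotarev) agrees.

-1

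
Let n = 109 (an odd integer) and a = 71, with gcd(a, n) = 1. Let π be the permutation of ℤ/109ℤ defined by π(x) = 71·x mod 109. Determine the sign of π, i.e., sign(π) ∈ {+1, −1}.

Trace 27: π^k(27) = [27, 64, 75, 93, 63, 4, 66] for k=0..6.
7 cycles of lengths [18, 18, 18, 18, 18, 18, 1].
7 cycles on 109: each ℓ→(−1)^(ℓ−1), product (−1)^102 = +1.
The Jacobi symbol (71|109) = +1 (Zolotarev) agrees.

+1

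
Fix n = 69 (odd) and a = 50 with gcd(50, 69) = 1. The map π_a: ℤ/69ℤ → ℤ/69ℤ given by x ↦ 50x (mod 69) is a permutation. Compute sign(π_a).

-1

Start at x=35: 35 → 25 → 8 → 55 → 59 → 52 → 47 → … (one orbit).
Decompose π into cycles: lengths [22, 22, 11, 11, 2, 1] (6 cycles, including the fixed point 0).
6 cycles on 69: each ℓ→(−1)^(ℓ−1), product (−1)^63 = -1.
Zolotarev: (50|69) = -1, matching the cycle-count sign.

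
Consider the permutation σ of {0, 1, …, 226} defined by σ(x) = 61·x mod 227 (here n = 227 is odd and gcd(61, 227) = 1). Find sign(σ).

Trace 136: π^k(136) = [136, 124, 73, 140, 141, 202, 64] for k=0..6.
Cycle lengths of π_61 on ℤ/227ℤ: [226, 1]; 2 cycles in total.
n − c = 227 − 2 = 225; sign = (−1)^225 = -1.

-1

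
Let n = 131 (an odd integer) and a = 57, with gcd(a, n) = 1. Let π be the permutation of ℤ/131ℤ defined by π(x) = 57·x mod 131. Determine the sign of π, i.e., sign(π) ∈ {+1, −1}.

-1

Orbit of 56 under x↦57x: [56, 48, 116, 62, 128, 91, 78]… (length divides ord_131(57)).
The orbit structure of x ↦ 57x mod 131: 2 orbits of sizes [130, 1].
sign(π) = (−1)^{n − #cycles} = (−1)^{131−2} = (−1)^129 = -1.
(57|131)_J = -1 (Zolotarev's lemma cross-check).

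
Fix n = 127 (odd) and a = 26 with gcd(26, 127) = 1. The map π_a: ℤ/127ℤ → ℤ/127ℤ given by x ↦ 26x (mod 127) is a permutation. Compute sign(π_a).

+1

Orbit of 35 under x↦26x: [35, 21, 38, 99, 34, 122, 124]… (length divides ord_127(26)).
The orbit structure of x ↦ 26x mod 127: 3 orbits of sizes [63, 63, 1].
3 cycles on 127: each ℓ→(−1)^(ℓ−1), product (−1)^124 = +1.
Via Zolotarev, sign(π_{26}) = (26|127) = +1.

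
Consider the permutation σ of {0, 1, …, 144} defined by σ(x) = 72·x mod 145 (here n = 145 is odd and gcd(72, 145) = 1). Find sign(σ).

+1

Orbit of 77 under x↦72x: [77, 34, 128, 81, 32, 129, 8]… (length divides ord_145(72)).
Cycle type of π: 28×5 + 4 + 1; total 7 cycles.
sign(π) = (−1)^{n − #cycles} = (−1)^{145−7} = (−1)^138 = +1.
Via Zolotarev, sign(π_{72}) = (72|145) = +1.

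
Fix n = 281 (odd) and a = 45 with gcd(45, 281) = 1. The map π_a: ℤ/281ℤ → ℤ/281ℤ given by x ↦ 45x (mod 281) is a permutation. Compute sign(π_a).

Trace 45: π^k(45) = [45, 58, 81, 273, 202, 98, 195] for k=0..6.
π_45 has 5 disjoint cycles with lengths [70, 70, 70, 70, 1] on {0,…,280}.
With 5 cycles on 281 points, sign = (−1)^{281−5} = +1.
The Jacobi symbol (45|281) = +1 (Zolotarev) agrees.

+1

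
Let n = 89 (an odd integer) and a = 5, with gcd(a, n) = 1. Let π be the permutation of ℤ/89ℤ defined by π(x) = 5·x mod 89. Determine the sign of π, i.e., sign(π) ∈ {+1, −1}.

+1

Trace 53: π^k(53) = [53, 87, 79, 39, 17, 85, 69] for k=0..6.
Cycle lengths of π_5 on ℤ/89ℤ: [44, 44, 1]; 3 cycles in total.
Σ(ℓ_i−1) = 89−3 = 86; sign = (−1)^86 = +1.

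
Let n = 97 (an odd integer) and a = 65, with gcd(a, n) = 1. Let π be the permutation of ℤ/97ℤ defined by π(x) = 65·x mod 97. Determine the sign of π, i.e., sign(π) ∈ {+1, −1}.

+1

Trace 91: π^k(91) = [91, 95, 64, 86, 61, 85, 93] for k=0..6.
3 cycles of lengths [48, 48, 1].
3 cycles on 97: each ℓ→(−1)^(ℓ−1), product (−1)^94 = +1.
Check: (65/97) = +1 by Zolotarev.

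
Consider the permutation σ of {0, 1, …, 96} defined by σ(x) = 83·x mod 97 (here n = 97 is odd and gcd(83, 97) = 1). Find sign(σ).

-1

Start at x=77: 77 → 86 → 57 → 75 → 17 → 53 → 34 → … (one orbit).
Cycle lengths of π_83 on ℤ/97ℤ: [96, 1]; 2 cycles in total.
2 cycles on 97: each ℓ→(−1)^(ℓ−1), product (−1)^95 = -1.
(83|97)_J = -1 (Zolotarev's lemma cross-check).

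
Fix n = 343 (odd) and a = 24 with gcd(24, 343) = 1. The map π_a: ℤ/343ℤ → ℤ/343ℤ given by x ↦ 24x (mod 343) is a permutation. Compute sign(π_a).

Orbit of 57 under x↦24x: [57, 339, 247, 97, 270, 306, 141]… (length divides ord_343(24)).
4 cycles of lengths [294, 42, 6, 1].
sign(π) = (−1)^{n − #cycles} = (−1)^{343−4} = (−1)^339 = -1.
Via Zolotarev, sign(π_{24}) = (24|343) = -1.

-1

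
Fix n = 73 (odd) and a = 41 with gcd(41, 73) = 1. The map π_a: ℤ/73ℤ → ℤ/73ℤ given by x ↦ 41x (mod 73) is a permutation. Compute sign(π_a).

Orbit of 8 under x↦41x: [8, 36, 16, 72, 32, 71, 64]… (length divides ord_73(41)).
Cycle type of π: 18×4 + 1; total 5 cycles.
sign(π) = (−1)^{n − #cycles} = (−1)^{73−5} = (−1)^68 = +1.

+1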